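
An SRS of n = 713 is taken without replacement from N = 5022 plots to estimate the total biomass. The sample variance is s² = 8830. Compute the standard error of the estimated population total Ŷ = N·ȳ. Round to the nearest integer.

16371

Var(Ŷ) = N²·Var(ȳ) = N²·(1 − n/N)·s²/n.
f = 713/5022 = 0.14197531; Var(ȳ) = 0.85802469·8830/713 = 10.626028.
Var(Ŷ) = 5022² · 10.626028 = 2.6799357 × 10^8.
SE(Ŷ) = √(2.6799357 × 10^8) = 16371.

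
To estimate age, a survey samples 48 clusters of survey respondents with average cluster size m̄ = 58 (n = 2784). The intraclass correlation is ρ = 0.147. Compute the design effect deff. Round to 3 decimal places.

9.379

deff = 1 + (58 − 1)·0.147 = 1 + 8.379 = 9.379.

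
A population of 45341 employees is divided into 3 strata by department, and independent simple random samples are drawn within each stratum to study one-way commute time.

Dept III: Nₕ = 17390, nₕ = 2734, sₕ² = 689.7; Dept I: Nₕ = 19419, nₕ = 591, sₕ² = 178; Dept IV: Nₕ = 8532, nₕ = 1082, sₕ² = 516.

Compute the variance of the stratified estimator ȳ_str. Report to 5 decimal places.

0.09958

Var(ȳ_str) = Σₕ Wₕ²(1 − fₕ)sₕ²/nₕ with Wₕ = Nₕ/N, N = 45341.
Dept III: Wₕ = 0.38353808; term = 0.38353808²·(1 − 0.15721679)·689.7/2734 = 0.031274802.
Dept I: Wₕ = 0.42828786; term = 0.42828786²·(1 − 0.03043411)·178/591 = 0.053565034.
Dept IV: Wₕ = 0.18817406; term = 0.18817406²·(1 − 0.12681669)·516/1082 = 0.014745088.
Sum = 0.099584924.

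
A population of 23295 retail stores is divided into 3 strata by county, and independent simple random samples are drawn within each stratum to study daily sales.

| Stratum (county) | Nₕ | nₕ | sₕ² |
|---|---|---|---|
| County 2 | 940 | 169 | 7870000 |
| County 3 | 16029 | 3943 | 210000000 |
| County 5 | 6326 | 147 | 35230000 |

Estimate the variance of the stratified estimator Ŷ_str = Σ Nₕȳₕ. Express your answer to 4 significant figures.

Var(Ŷ_str) = Σₕ Nₕ²(1 − fₕ)sₕ²/nₕ.
County 2: 940²·(1 − 169/940)·7870000/169 = 3.3749727 × 10^10.
County 3: 16029²·(1 − 3943/16029)·210000000/3943 = 1.0317668 × 10^13.
County 5: 6326²·(1 − 147/6326)·35230000/147 = 9.3679096 × 10^12.
Sum = 1.9719327 × 10^13.

1.972 × 10^13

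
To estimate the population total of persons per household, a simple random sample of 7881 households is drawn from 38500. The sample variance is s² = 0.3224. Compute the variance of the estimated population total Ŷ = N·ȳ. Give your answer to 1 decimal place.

48224.2

Var(Ŷ) = N²·Var(ȳ) = N²·(1 − n/N)·s²/n.
f = 7881/38500 = 0.20470130; Var(ȳ) = 0.79529870·0.3224/7881 = 3.2534488 × 10^-5.
Var(Ŷ) = 38500² · (3.2534488 × 10^-5) = 48224.245.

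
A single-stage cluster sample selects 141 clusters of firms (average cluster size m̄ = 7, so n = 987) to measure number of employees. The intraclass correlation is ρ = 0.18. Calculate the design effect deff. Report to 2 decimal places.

deff = 1 + (7 − 1)·0.18 = 1 + 1.08 = 2.08.

2.08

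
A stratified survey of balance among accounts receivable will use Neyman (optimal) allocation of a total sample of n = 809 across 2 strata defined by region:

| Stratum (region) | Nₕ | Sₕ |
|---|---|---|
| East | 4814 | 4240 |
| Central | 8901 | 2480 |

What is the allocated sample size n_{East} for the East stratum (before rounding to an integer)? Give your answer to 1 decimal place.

388.7

Neyman allocation: nₕ = n·NₕSₕ / Σⱼ NⱼSⱼ.
Σ NⱼSⱼ = 4814·4240 + 8901·2480 = 4.248584 × 10^7.
n_{East} = 809·4814·4240 / (4.248584 × 10^7) = 388.7.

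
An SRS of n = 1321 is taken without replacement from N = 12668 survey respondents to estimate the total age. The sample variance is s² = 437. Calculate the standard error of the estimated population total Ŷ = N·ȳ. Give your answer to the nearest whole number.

6896

Var(Ŷ) = N²·Var(ȳ) = N²·(1 − n/N)·s²/n.
f = 1321/12668 = 0.10427850; Var(ȳ) = 0.89572150·437/1321 = 0.29631362.
Var(Ŷ) = 12668² · 0.29631362 = 4.7551883 × 10^7.
SE(Ŷ) = √(4.7551883 × 10^7) = 6896.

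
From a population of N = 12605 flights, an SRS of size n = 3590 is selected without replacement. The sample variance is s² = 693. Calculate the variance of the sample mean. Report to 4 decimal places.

Under SRS without replacement, Var(ȳ) = (1 − f)·s²/n with f = n/N = 3590/12605 = 0.28480762.
Var(ȳ) = (1 − 0.28480762)·693/3590 = 0.71519238·0.19303621 = 0.13805803.

0.1381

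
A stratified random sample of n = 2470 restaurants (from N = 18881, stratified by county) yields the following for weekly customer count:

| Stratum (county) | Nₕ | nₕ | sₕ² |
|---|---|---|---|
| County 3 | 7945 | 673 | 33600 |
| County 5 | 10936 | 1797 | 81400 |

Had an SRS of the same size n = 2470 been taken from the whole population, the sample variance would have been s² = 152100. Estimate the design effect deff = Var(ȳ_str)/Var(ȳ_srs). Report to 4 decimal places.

Var(ȳ_str) = Σ Wₕ²(1−fₕ)sₕ²/nₕ with Wₕ = Nₕ/18881:
  County 3: (7945/18881)²·(1−673/7945)·33600/673 = 8.0913689
  County 5: (10936/18881)²·(1−1797/10936)·81400/1797 = 12.699409
  → Var(ȳ_str) = 20.790778.
Var(ȳ_srs) = (1 − 2470/18881)·152100/2470 = 53.52323.
deff = 20.790778 / 53.52323 = 0.3884.

0.3884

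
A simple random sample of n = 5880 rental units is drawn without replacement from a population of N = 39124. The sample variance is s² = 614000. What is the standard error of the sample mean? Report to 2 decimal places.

9.42

Under SRS without replacement, Var(ȳ) = (1 − f)·s²/n with f = n/N = 5880/39124 = 0.15029138.
Var(ȳ) = (1 − 0.15029138)·614000/5880 = 0.84970862·104.42177 = 88.728077.
SE(ȳ) = √(88.728077) = 9.42.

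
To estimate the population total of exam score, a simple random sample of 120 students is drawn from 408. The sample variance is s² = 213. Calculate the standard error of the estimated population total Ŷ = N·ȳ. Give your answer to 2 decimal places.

456.69

Var(Ŷ) = N²·Var(ȳ) = N²·(1 − n/N)·s²/n.
f = 120/408 = 0.29411765; Var(ȳ) = 0.70588235·213/120 = 1.2529412.
Var(Ŷ) = 408² · 1.2529412 = 208569.6.
SE(Ŷ) = √(208569.6) = 456.69.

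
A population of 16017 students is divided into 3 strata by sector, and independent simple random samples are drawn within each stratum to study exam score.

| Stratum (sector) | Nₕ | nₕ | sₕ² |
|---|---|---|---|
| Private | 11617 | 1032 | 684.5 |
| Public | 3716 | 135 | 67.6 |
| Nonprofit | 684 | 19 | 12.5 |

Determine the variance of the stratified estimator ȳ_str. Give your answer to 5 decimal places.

0.34506

Var(ȳ_str) = Σₕ Wₕ²(1 − fₕ)sₕ²/nₕ with Wₕ = Nₕ/N, N = 16017.
Private: Wₕ = 0.72529188; term = 0.72529188²·(1 − 0.08883533)·684.5/1032 = 0.31791883.
Public: Wₕ = 0.23200350; term = 0.23200350²·(1 − 0.03632939)·67.6/135 = 0.025973508.
Nonprofit: Wₕ = 0.04270463; term = 0.04270463²·(1 − 0.02777778)·12.5/19 = 0.0011664653.
Sum = 0.3450588.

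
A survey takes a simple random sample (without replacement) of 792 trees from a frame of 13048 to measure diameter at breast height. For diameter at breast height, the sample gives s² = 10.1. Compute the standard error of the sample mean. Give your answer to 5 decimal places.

0.10945

Under SRS without replacement, Var(ȳ) = (1 − f)·s²/n with f = n/N = 792/13048 = 0.06069896.
Var(ȳ) = (1 − 0.06069896)·10.1/792 = 0.93930104·0.012752525 = 0.01197846.
SE(ȳ) = √(0.01197846) = 0.10945.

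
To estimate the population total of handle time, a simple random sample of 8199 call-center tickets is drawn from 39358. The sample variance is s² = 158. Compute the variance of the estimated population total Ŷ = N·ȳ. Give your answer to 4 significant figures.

Var(Ŷ) = N²·Var(ȳ) = N²·(1 − n/N)·s²/n.
f = 8199/39358 = 0.20831851; Var(ȳ) = 0.79168149·158/8199 = 0.015256211.
Var(Ŷ) = 39358² · 0.015256211 = 2.3632667 × 10^7.

2.363 × 10^7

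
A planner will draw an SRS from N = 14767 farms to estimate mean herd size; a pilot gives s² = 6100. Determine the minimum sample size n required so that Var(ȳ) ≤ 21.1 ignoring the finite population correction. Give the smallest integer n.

290

Without fpc, n₀ = s²/D = 6100/21.1 = 289.0995.
Rounding up, n = 290.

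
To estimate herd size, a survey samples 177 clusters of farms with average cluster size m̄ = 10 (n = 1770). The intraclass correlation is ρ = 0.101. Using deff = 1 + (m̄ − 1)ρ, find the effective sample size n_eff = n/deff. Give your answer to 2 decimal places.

deff = 1 + (10 − 1)·0.101 = 1 + 0.909 = 1.909.
n_eff = 1770 / 1.909 = 927.19.

927.19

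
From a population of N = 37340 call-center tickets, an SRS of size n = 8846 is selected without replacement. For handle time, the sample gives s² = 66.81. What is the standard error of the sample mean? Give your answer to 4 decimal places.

0.0759

Under SRS without replacement, Var(ȳ) = (1 − f)·s²/n with f = n/N = 8846/37340 = 0.23690412.
Var(ȳ) = (1 − 0.23690412)·66.81/8846 = 0.76309588·0.0075525661 = 0.0057633321.
SE(ȳ) = √(0.0057633321) = 0.0759.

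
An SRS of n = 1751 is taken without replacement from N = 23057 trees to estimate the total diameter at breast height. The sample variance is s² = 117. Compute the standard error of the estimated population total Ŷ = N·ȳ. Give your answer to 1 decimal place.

5729.3

Var(Ŷ) = N²·Var(ȳ) = N²·(1 − n/N)·s²/n.
f = 1751/23057 = 0.07594223; Var(ȳ) = 0.92405777·117/1751 = 0.06174458.
Var(Ŷ) = 23057² · 0.06174458 = 3.2824978 × 10^7.
SE(Ŷ) = √(3.2824978 × 10^7) = 5729.3.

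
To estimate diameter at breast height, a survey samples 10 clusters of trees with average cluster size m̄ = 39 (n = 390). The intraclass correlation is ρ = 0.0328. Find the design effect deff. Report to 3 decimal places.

deff = 1 + (39 − 1)·0.0328 = 1 + 1.2464 = 2.2464.

2.246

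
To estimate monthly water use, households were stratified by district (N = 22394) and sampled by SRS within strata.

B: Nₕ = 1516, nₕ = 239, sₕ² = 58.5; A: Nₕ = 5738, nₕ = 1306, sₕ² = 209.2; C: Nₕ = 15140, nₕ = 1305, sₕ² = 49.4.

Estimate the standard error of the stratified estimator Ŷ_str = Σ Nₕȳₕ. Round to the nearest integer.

Var(Ŷ_str) = Σₕ Nₕ²(1 − fₕ)sₕ²/nₕ.
B: 1516²·(1 − 239/1516)·58.5/239 = 473857.83.
A: 5738²·(1 − 1306/5738)·209.2/1306 = 4.0736039 × 10^6.
C: 15140²·(1 − 1305/15140)·49.4/1305 = 7.9290558 × 10^6.
Sum = 1.2476518 × 10^7.
SE = √(1.2476518 × 10^7) = 3532.

3532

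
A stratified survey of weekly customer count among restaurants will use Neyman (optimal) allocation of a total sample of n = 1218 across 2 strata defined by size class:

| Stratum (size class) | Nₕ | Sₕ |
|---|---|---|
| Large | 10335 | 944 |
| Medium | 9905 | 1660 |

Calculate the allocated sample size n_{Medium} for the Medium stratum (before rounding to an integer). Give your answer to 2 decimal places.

764.42

Neyman allocation: nₕ = n·NₕSₕ / Σⱼ NⱼSⱼ.
Σ NⱼSⱼ = 10335·944 + 9905·1660 = 2.619854 × 10^7.
n_{Medium} = 1218·9905·1660 / (2.619854 × 10^7) = 764.42.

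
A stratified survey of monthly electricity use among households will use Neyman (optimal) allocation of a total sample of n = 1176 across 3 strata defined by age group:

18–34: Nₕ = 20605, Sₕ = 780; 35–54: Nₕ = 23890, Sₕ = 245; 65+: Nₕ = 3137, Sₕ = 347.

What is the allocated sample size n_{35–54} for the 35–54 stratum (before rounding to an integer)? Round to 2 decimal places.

Neyman allocation: nₕ = n·NₕSₕ / Σⱼ NⱼSⱼ.
Σ NⱼSⱼ = 20605·780 + 23890·245 + 3137·347 = 2.3013489 × 10^7.
n_{35–54} = 1176·23890·245 / (2.3013489 × 10^7) = 299.09.

299.09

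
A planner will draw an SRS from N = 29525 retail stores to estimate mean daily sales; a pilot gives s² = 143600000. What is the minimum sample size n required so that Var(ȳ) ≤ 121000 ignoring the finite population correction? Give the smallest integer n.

Without fpc, n₀ = s²/D = 143600000/121000 = 1186.7769.
Rounding up, n = 1187.

1187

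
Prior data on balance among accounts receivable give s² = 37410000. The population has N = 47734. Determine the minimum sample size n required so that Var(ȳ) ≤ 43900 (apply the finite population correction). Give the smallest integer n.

838

Without fpc, n₀ = s²/D = 37410000/43900 = 852.1640.
With fpc, (1 − n/N)·s²/n ≤ D requires n ≥ n₀/(1 + n₀/N) = 852.1640/(1 + 852.1640/47734) = 837.2177.
Rounding up, n = 838.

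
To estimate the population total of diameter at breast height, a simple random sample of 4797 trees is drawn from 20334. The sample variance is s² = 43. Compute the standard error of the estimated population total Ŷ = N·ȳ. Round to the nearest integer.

1683

Var(Ŷ) = N²·Var(ȳ) = N²·(1 − n/N)·s²/n.
f = 4797/20334 = 0.23591030; Var(ȳ) = 0.76408970·43/4797 = 0.006849251.
Var(Ŷ) = 20334² · 0.006849251 = 2.8319705 × 10^6.
SE(Ŷ) = √(2.8319705 × 10^6) = 1683.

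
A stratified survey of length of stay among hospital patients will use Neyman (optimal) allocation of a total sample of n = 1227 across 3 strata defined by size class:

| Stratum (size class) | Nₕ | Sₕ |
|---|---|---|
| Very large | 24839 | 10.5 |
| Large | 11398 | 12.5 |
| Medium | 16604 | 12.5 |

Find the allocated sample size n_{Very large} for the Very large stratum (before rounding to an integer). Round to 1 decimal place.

Neyman allocation: nₕ = n·NₕSₕ / Σⱼ NⱼSⱼ.
Σ NⱼSⱼ = 24839·10.5 + 11398·12.5 + 16604·12.5 = 610834.5.
n_{Very large} = 1227·24839·10.5 / 610834.5 = 523.9.

523.9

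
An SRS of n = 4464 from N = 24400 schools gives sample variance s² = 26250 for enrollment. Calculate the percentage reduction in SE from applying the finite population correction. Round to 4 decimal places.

f = n/N = 4464/24400 = 0.18295082.
SE_no-fpc = √(s²/n) = 2.4249487; SE_fpc = √((1−f)s²/n) = 2.1919299.
Ratio = √(1−f) = 0.90390773. Reduction = 100·(1 − 0.90390773) = 9.6092%.

9.6092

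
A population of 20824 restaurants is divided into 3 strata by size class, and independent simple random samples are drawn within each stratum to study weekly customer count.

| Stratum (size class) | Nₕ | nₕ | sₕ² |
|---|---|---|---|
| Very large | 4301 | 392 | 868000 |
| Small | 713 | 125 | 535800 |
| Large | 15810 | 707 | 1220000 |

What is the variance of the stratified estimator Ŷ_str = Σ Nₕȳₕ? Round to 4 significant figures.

Var(Ŷ_str) = Σₕ Nₕ²(1 − fₕ)sₕ²/nₕ.
Very large: 4301²·(1 − 392/4301)·868000/392 = 3.722792 × 10^10.
Small: 713²·(1 − 125/713)·535800/125 = 1.7970475 × 10^9.
Large: 15810²·(1 − 707/15810)·1220000/707 = 4.1203633 × 10^11.
Sum = 4.510613 × 10^11.

4.511 × 10^11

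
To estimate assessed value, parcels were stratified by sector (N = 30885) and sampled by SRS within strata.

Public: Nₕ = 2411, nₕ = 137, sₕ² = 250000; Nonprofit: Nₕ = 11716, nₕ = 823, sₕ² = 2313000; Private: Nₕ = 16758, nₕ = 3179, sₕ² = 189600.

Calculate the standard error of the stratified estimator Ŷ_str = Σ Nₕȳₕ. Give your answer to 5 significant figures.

618270

Var(Ŷ_str) = Σₕ Nₕ²(1 − fₕ)sₕ²/nₕ.
Public: 2411²·(1 − 137/2411)·250000/137 = 1.000477 × 10^10.
Nonprofit: 11716²·(1 − 823/11716)·2313000/823 = 3.5867629 × 10^11.
Private: 16758²·(1 − 3179/16758)·189600/3179 = 1.357181 × 10^10.
Sum = 3.8225287 × 10^11.
SE = √(3.8225287 × 10^11) = 618270.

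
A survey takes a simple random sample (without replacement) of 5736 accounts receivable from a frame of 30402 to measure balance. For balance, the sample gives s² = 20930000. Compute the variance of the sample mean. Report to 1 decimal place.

Under SRS without replacement, Var(ȳ) = (1 − f)·s²/n with f = n/N = 5736/30402 = 0.18867180.
Var(ȳ) = (1 − 0.18867180)·20930000/5736 = 0.81132820·3648.8842 = 2960.4427.

2960.4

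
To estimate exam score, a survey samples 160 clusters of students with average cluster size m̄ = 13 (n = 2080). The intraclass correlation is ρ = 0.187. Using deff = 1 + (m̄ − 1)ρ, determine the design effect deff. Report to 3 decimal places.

deff = 1 + (13 − 1)·0.187 = 1 + 2.244 = 3.244.

3.244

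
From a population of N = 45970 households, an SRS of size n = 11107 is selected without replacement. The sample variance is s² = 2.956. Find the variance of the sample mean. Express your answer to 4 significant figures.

Under SRS without replacement, Var(ȳ) = (1 − f)·s²/n with f = n/N = 11107/45970 = 0.24161410.
Var(ȳ) = (1 − 0.24161410)·2.956/11107 = 0.75838590·2.6613847 × 10^-4 = 2.0183567 × 10^-4.

2.018 × 10^-4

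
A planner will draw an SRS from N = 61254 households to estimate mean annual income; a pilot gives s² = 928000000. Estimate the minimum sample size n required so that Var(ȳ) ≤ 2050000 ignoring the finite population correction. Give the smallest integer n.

453

Without fpc, n₀ = s²/D = 928000000/2050000 = 452.6829.
Rounding up, n = 453.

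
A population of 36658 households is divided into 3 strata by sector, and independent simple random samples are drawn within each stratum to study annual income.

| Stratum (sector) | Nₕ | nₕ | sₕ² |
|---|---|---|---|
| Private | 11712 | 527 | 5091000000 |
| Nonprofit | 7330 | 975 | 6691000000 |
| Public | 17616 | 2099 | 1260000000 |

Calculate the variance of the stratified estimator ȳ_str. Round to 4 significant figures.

Var(ȳ_str) = Σₕ Wₕ²(1 − fₕ)sₕ²/nₕ with Wₕ = Nₕ/N, N = 36658.
Private: Wₕ = 0.31949370; term = 0.31949370²·(1 − 0.04499658)·5091000000/527 = 941720.45.
Nonprofit: Wₕ = 0.19995635; term = 0.19995635²·(1 − 0.13301501)·6691000000/975 = 237885.74.
Public: Wₕ = 0.48054995; term = 0.48054995²·(1 − 0.11915304)·1260000000/2099 = 122105.61.
Sum = 1.3017118 × 10^6.

1.302 × 10^6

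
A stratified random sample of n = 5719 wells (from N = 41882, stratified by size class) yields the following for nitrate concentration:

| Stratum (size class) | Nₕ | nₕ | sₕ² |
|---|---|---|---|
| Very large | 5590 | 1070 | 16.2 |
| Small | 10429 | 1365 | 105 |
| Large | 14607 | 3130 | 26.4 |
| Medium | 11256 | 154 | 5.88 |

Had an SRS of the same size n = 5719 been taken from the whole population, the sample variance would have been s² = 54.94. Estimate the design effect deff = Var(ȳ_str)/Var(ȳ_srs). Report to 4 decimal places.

Var(ȳ_str) = Σ Wₕ²(1−fₕ)sₕ²/nₕ with Wₕ = Nₕ/41882:
  Very large: (5590/41882)²·(1−1070/5590)·16.2/1070 = 2.1808543 × 10^-4
  Small: (10429/41882)²·(1−1365/10429)·105/1365 = 0.0041453804
  Large: (14607/41882)²·(1−3130/14607)·26.4/3130 = 8.0610975 × 10^-4
  Medium: (11256/41882)²·(1−154/11256)·5.88/154 = 0.0027201139
  → Var(ȳ_str) = 0.0078896895.
Var(ȳ_srs) = (1 − 5719/41882)·54.94/5719 = 0.0082947939.
deff = 0.0078896895 / 0.0082947939 = 0.9512.

0.9512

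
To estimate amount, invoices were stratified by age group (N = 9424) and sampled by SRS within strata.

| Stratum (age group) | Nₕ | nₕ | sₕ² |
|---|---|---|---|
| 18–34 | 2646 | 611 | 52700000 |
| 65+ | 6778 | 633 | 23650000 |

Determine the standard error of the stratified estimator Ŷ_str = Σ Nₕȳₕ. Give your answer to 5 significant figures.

1.4215 × 10^6

Var(Ŷ_str) = Σₕ Nₕ²(1 − fₕ)sₕ²/nₕ.
18–34: 2646²·(1 − 611/2646)·52700000/611 = 4.6443363 × 10^11.
65+: 6778²·(1 − 633/6778)·23650000/633 = 1.556148 × 10^12.
Sum = 2.0205816 × 10^12.
SE = √(2.0205816 × 10^12) = 1.4215 × 10^6.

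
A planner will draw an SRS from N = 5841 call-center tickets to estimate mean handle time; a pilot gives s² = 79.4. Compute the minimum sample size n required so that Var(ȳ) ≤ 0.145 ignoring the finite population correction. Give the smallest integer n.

Without fpc, n₀ = s²/D = 79.4/0.145 = 547.5862.
Rounding up, n = 548.

548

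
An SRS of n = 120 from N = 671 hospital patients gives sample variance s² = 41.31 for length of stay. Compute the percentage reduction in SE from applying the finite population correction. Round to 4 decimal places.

f = n/N = 120/671 = 0.17883756.
SE_no-fpc = √(s²/n) = 0.58672822; SE_fpc = √((1−f)s²/n) = 0.53168146.
Ratio = √(1−f) = 0.90618014. Reduction = 100·(1 − 0.90618014) = 9.3820%.

9.3820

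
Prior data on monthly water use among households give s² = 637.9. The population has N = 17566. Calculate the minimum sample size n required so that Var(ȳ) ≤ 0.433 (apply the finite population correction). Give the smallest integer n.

Without fpc, n₀ = s²/D = 637.9/0.433 = 1473.2102.
With fpc, (1 − n/N)·s²/n ≤ D requires n ≥ n₀/(1 + n₀/N) = 1473.2102/(1 + 1473.2102/17566) = 1359.2166.
Rounding up, n = 1360.

1360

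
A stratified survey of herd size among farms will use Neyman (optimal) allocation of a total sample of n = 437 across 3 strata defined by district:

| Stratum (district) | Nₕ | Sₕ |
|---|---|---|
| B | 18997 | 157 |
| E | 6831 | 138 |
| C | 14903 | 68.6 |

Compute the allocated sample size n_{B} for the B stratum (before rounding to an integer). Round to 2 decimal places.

263.44

Neyman allocation: nₕ = n·NₕSₕ / Σⱼ NⱼSⱼ.
Σ NⱼSⱼ = 18997·157 + 6831·138 + 14903·68.6 = 4.9475528 × 10^6.
n_{B} = 437·18997·157 / (4.9475528 × 10^6) = 263.44.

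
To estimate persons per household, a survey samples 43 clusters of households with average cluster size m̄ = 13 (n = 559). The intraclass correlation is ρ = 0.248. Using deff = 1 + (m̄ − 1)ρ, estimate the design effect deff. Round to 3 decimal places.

deff = 1 + (13 − 1)·0.248 = 1 + 2.976 = 3.976.

3.976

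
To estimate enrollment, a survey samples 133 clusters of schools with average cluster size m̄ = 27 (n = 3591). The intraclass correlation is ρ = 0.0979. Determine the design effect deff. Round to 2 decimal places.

deff = 1 + (27 − 1)·0.0979 = 1 + 2.5454 = 3.5454.

3.55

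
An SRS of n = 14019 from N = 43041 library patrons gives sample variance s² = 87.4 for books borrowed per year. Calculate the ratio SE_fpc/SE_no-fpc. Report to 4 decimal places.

0.8211

f = n/N = 14019/43041 = 0.32571269.
SE_no-fpc = √(s²/n) = 0.078958193; SE_fpc = √((1−f)s²/n) = 0.064836519.
Ratio = √(1−f) = 0.82114999.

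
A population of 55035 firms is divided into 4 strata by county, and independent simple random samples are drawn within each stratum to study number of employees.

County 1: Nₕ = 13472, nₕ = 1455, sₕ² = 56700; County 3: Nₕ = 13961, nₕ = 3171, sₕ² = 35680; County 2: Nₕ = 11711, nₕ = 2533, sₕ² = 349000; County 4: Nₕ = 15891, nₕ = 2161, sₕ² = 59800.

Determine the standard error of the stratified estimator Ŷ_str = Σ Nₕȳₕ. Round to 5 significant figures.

169850

Var(Ŷ_str) = Σₕ Nₕ²(1 − fₕ)sₕ²/nₕ.
County 1: 13472²·(1 − 1455/13472)·56700/1455 = 6.3088209 × 10^9.
County 3: 13961²·(1 − 3171/13961)·35680/3171 = 1.6949878 × 10^9.
County 2: 11711²·(1 − 2533/11711)·349000/2533 = 1.4809223 × 10^10.
County 4: 15891²·(1 − 2161/15891)·59800/2161 = 6.0376535 × 10^9.
Sum = 2.8850685 × 10^10.
SE = √(2.8850685 × 10^10) = 169850.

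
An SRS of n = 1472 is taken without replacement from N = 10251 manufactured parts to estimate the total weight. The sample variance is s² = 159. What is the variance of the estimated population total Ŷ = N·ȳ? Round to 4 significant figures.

9.721 × 10^6

Var(Ŷ) = N²·Var(ȳ) = N²·(1 − n/N)·s²/n.
f = 1472/10251 = 0.14359575; Var(ȳ) = 0.85640425·159/1472 = 0.092505622.
Var(Ŷ) = 10251² · 0.092505622 = 9.7207684 × 10^6.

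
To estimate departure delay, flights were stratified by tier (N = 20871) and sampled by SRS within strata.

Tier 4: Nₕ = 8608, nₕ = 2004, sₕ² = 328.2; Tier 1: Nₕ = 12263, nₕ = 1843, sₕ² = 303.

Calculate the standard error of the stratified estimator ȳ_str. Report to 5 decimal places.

Var(ȳ_str) = Σₕ Wₕ²(1 − fₕ)sₕ²/nₕ with Wₕ = Nₕ/N, N = 20871.
Tier 4: Wₕ = 0.41243831; term = 0.41243831²·(1 − 0.23280669)·328.2/2004 = 0.02137291.
Tier 1: Wₕ = 0.58756169; term = 0.58756169²·(1 − 0.15028949)·303/1843 = 0.048227553.
Sum = 0.069600463.
SE = √(0.069600463) = 0.26382.

0.26382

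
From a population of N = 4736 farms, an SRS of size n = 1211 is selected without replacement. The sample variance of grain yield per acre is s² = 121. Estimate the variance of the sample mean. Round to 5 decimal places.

Under SRS without replacement, Var(ȳ) = (1 − f)·s²/n with f = n/N = 1211/4736 = 0.25570101.
Var(ȳ) = (1 − 0.25570101)·121/1211 = 0.74429899·0.099917424 = 0.074368437.

0.07437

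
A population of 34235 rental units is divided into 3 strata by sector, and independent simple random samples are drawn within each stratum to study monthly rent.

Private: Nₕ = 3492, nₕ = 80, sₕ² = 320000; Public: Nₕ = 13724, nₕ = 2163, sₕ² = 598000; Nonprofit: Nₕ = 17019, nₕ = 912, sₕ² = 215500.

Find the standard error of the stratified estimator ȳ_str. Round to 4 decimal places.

Var(ȳ_str) = Σₕ Wₕ²(1 − fₕ)sₕ²/nₕ with Wₕ = Nₕ/N, N = 34235.
Private: Wₕ = 0.10200088; term = 0.10200088²·(1 − 0.02290951)·320000/80 = 40.663297.
Public: Wₕ = 0.40087630; term = 0.40087630²·(1 − 0.15760711)·598000/2163 = 37.426577.
Nonprofit: Wₕ = 0.49712283; term = 0.49712283²·(1 − 0.05358717)·215500/912 = 55.26631.
Sum = 133.35618.
SE = √(133.35618) = 11.5480.

11.5480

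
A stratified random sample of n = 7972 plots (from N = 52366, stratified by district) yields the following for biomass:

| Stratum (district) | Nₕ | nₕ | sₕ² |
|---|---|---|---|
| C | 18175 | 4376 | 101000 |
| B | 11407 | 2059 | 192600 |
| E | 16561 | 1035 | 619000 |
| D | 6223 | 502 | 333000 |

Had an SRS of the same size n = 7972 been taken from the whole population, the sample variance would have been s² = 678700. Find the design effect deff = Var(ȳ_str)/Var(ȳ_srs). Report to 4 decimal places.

Var(ȳ_str) = Σ Wₕ²(1−fₕ)sₕ²/nₕ with Wₕ = Nₕ/52366:
  C: (18175/52366)²·(1−4376/18175)·101000/4376 = 2.1108982
  B: (11407/52366)²·(1−2059/11407)·192600/2059 = 3.6374018
  E: (16561/52366)²·(1−1035/16561)·619000/1035 = 56.078661
  D: (6223/52366)²·(1−502/6223)·333000/502 = 8.6121872
  → Var(ȳ_str) = 70.439148.
Var(ȳ_srs) = (1 − 7972/52366)·678700/7972 = 72.174774.
deff = 70.439148 / 72.174774 = 0.9760.

0.9760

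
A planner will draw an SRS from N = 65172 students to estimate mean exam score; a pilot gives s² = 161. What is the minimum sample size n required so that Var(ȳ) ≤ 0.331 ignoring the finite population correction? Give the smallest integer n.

Without fpc, n₀ = s²/D = 161/0.331 = 486.4048.
Rounding up, n = 487.

487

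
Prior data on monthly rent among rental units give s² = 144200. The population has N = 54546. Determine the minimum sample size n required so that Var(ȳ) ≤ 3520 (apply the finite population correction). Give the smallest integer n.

41

Without fpc, n₀ = s²/D = 144200/3520 = 40.9659.
With fpc, (1 − n/N)·s²/n ≤ D requires n ≥ n₀/(1 + n₀/N) = 40.9659/(1 + 40.9659/54546) = 40.9352.
Rounding up, n = 41.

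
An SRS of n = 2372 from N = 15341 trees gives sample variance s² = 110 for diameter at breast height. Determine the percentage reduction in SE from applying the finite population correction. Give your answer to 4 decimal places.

8.0554

f = n/N = 2372/15341 = 0.15461834.
SE_no-fpc = √(s²/n) = 0.21534709; SE_fpc = √((1−f)s²/n) = 0.1980001.
Ratio = √(1−f) = 0.91944639. Reduction = 100·(1 − 0.91944639) = 8.0554%.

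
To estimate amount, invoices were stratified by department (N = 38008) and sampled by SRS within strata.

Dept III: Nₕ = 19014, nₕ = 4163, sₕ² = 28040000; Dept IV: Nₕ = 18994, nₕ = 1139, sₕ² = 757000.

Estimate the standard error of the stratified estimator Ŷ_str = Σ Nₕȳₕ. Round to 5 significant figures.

Var(Ŷ_str) = Σₕ Nₕ²(1 − fₕ)sₕ²/nₕ.
Dept III: 19014²·(1 − 4163/19014)·28040000/4163 = 1.9019574 × 10^12.
Dept IV: 18994²·(1 − 1139/18994)·757000/1139 = 2.2539716 × 10^11.
Sum = 2.1273546 × 10^12.
SE = √(2.1273546 × 10^12) = 1.4585 × 10^6.

1.4585 × 10^6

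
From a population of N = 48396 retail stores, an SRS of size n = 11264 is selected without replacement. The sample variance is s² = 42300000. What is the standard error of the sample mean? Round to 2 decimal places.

Under SRS without replacement, Var(ȳ) = (1 − f)·s²/n with f = n/N = 11264/48396 = 0.23274651.
Var(ȳ) = (1 − 0.23274651)·42300000/11264 = 0.76725349·3755.3267 = 2881.2875.
SE(ȳ) = √(2881.2875) = 53.68.

53.68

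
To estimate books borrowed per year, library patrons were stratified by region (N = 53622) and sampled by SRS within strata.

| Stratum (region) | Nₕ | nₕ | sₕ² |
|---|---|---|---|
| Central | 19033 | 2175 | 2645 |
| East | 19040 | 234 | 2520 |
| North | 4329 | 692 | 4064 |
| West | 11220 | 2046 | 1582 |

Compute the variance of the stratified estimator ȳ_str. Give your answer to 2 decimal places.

Var(ȳ_str) = Σₕ Wₕ²(1 − fₕ)sₕ²/nₕ with Wₕ = Nₕ/N, N = 53622.
Central: Wₕ = 0.35494760; term = 0.35494760²·(1 − 0.11427521)·2645/2175 = 0.13570433.
East: Wₕ = 0.35507814; term = 0.35507814²·(1 − 0.01228992)·2520/234 = 1.3411027.
North: Wₕ = 0.08073179; term = 0.08073179²·(1 − 0.15985216)·4064/692 = 0.032158255.
West: Wₕ = 0.20924248; term = 0.20924248²·(1 − 0.18235294)·1582/2046 = 0.027680022.
Sum = 1.5366453.

1.54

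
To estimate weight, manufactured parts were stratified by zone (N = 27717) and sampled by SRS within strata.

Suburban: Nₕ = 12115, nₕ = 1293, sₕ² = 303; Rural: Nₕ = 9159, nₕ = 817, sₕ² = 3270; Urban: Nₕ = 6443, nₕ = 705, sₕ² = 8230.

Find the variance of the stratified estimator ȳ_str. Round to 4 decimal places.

0.9998

Var(ȳ_str) = Σₕ Wₕ²(1 − fₕ)sₕ²/nₕ with Wₕ = Nₕ/N, N = 27717.
Suburban: Wₕ = 0.43709637; term = 0.43709637²·(1 − 0.10672720)·303/1293 = 0.039992873.
Rural: Wₕ = 0.33044702; term = 0.33044702²·(1 − 0.08920188)·3270/817 = 0.39806271.
Urban: Wₕ = 0.23245662; term = 0.23245662²·(1 − 0.10942108)·8230/705 = 0.56178087.
Sum = 0.99983645.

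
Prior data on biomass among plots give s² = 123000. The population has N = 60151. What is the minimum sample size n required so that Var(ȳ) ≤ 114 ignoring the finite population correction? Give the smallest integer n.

Without fpc, n₀ = s²/D = 123000/114 = 1078.9474.
Rounding up, n = 1079.

1079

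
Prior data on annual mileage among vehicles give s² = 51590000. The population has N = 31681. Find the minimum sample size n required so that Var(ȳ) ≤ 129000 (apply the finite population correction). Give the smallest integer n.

Without fpc, n₀ = s²/D = 51590000/129000 = 399.9225.
With fpc, (1 − n/N)·s²/n ≤ D requires n ≥ n₀/(1 + n₀/N) = 399.9225/(1 + 399.9225/31681) = 394.9370.
Rounding up, n = 395.

395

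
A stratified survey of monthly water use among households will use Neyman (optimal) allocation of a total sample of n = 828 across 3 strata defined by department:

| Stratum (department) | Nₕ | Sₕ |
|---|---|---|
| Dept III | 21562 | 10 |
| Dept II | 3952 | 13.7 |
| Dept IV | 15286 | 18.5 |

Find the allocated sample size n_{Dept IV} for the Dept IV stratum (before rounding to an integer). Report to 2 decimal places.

423.76

Neyman allocation: nₕ = n·NₕSₕ / Σⱼ NⱼSⱼ.
Σ NⱼSⱼ = 21562·10 + 3952·13.7 + 15286·18.5 = 552553.4.
n_{Dept IV} = 828·15286·18.5 / 552553.4 = 423.76.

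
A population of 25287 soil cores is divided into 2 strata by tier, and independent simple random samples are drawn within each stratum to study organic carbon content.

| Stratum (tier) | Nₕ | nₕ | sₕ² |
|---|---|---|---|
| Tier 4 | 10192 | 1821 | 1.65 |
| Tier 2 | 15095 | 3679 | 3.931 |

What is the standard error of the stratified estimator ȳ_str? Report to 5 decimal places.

0.02022

Var(ȳ_str) = Σₕ Wₕ²(1 − fₕ)sₕ²/nₕ with Wₕ = Nₕ/N, N = 25287.
Tier 4: Wₕ = 0.40305295; term = 0.40305295²·(1 − 0.17866954)·1.65/1821 = 1.2089717 × 10^-4.
Tier 2: Wₕ = 0.59694705; term = 0.59694705²·(1 − 0.24372309)·3.931/3679 = 2.8795572 × 10^-4.
Sum = 4.0885289 × 10^-4.
SE = √(4.0885289 × 10^-4) = 0.02022.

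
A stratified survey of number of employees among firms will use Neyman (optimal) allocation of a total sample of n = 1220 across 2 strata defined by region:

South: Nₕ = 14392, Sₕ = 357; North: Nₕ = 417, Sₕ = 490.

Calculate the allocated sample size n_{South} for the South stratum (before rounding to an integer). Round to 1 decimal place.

Neyman allocation: nₕ = n·NₕSₕ / Σⱼ NⱼSⱼ.
Σ NⱼSⱼ = 14392·357 + 417·490 = 5.342274 × 10^6.
n_{South} = 1220·14392·357 / (5.342274 × 10^6) = 1173.3.

1173.3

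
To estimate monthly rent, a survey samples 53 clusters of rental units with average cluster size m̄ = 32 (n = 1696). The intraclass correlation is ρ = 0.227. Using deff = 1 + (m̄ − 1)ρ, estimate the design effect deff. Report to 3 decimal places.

deff = 1 + (32 − 1)·0.227 = 1 + 7.037 = 8.037.

8.037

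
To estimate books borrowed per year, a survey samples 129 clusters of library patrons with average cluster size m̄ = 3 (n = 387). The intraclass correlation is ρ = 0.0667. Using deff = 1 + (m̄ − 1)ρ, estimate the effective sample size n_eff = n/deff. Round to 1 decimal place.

341.5

deff = 1 + (3 − 1)·0.0667 = 1 + 0.1334 = 1.1334.
n_eff = 387 / 1.1334 = 341.5.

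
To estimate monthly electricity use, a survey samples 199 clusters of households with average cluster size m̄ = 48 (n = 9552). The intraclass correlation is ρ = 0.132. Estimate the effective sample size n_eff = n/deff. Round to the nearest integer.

deff = 1 + (48 − 1)·0.132 = 1 + 6.204 = 7.204.
n_eff = 9552 / 7.204 = 1326.

1326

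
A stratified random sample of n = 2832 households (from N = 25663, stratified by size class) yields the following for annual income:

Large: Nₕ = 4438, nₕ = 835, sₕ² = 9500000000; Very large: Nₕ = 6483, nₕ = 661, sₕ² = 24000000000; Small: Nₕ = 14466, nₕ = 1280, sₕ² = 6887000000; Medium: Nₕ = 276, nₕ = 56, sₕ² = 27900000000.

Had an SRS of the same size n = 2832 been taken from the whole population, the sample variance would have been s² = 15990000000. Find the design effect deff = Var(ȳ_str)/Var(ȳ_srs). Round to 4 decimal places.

0.7886

Var(ȳ_str) = Σ Wₕ²(1−fₕ)sₕ²/nₕ with Wₕ = Nₕ/25663:
  Large: (4438/25663)²·(1−835/4438)·9500000000/835 = 276231.91
  Very large: (6483/25663)²·(1−661/6483)·24000000000/661 = 2.0808614 × 10^6
  Small: (14466/25663)²·(1−1280/14466)·6887000000/1280 = 1.5583564 × 10^6
  Medium: (276/25663)²·(1−56/276)·27900000000/56 = 45933.876
  → Var(ȳ_str) = 3.9613836 × 10^6.
Var(ȳ_srs) = (1 − 2832/25663)·15990000000/2832 = 5.0231104 × 10^6.
deff = (3.9613836 × 10^6) / (5.0231104 × 10^6) = 0.7886.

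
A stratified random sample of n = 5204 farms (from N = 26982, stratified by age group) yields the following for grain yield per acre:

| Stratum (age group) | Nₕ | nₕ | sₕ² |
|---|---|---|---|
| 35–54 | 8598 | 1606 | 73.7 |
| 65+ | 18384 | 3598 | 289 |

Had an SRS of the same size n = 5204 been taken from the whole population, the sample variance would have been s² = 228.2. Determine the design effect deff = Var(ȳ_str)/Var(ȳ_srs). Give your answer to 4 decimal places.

0.9544

Var(ȳ_str) = Σ Wₕ²(1−fₕ)sₕ²/nₕ with Wₕ = Nₕ/26982:
  35–54: (8598/26982)²·(1−1606/8598)·73.7/1606 = 0.0037894182
  65+: (18384/26982)²·(1−3598/18384)·289/3598 = 0.029990183
  → Var(ȳ_str) = 0.033779601.
Var(ȳ_srs) = (1 − 5204/26982)·228.2/5204 = 0.035393394.
deff = 0.033779601 / 0.035393394 = 0.9544.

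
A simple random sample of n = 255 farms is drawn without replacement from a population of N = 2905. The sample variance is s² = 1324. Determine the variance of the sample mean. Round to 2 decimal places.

Under SRS without replacement, Var(ȳ) = (1 − f)·s²/n with f = n/N = 255/2905 = 0.08777969.
Var(ȳ) = (1 − 0.08777969)·1324/255 = 0.91222031·5.1921569 = 4.7363909.

4.74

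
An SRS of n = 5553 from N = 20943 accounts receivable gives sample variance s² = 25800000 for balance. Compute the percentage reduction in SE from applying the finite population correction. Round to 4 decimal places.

14.2765

f = n/N = 5553/20943 = 0.26514826.
SE_no-fpc = √(s²/n) = 68.162579; SE_fpc = √((1−f)s²/n) = 58.431345.
Ratio = √(1−f) = 0.85723494. Reduction = 100·(1 − 0.85723494) = 14.2765%.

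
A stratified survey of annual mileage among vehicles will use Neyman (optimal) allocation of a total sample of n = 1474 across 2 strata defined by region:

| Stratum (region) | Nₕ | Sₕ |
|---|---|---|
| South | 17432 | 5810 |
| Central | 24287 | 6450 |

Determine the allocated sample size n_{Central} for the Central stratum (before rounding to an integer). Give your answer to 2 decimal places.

Neyman allocation: nₕ = n·NₕSₕ / Σⱼ NⱼSⱼ.
Σ NⱼSⱼ = 17432·5810 + 24287·6450 = 2.5793107 × 10^8.
n_{Central} = 1474·24287·6450 / (2.5793107 × 10^8) = 895.22.

895.22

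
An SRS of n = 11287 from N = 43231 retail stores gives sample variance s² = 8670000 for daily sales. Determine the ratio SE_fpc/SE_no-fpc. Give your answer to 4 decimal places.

f = n/N = 11287/43231 = 0.26108579.
SE_no-fpc = √(s²/n) = 27.715345; SE_fpc = √((1−f)s²/n) = 23.824143.
Ratio = √(1−f) = 0.85960119.

0.8596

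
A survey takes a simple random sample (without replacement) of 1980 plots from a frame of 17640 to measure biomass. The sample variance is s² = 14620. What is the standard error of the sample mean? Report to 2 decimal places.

Under SRS without replacement, Var(ȳ) = (1 − f)·s²/n with f = n/N = 1980/17640 = 0.11224490.
Var(ȳ) = (1 − 0.11224490)·14620/1980 = 0.88775510·7.3838384 = 6.5550402.
SE(ȳ) = √(6.5550402) = 2.56.

2.56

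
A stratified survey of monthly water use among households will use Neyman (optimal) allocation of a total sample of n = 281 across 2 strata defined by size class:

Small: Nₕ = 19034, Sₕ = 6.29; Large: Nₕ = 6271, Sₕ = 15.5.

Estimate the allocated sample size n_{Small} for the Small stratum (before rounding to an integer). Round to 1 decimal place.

155.1

Neyman allocation: nₕ = n·NₕSₕ / Σⱼ NⱼSⱼ.
Σ NⱼSⱼ = 19034·6.29 + 6271·15.5 = 216924.36.
n_{Small} = 281·19034·6.29 / 216924.36 = 155.1.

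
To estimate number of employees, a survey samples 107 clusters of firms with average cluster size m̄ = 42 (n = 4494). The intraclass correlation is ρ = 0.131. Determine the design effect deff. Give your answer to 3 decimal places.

deff = 1 + (42 − 1)·0.131 = 1 + 5.371 = 6.371.

6.371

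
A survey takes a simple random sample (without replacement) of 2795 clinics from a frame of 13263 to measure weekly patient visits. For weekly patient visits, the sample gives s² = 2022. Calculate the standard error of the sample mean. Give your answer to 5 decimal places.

Under SRS without replacement, Var(ȳ) = (1 − f)·s²/n with f = n/N = 2795/13263 = 0.21073664.
Var(ȳ) = (1 − 0.21073664)·2022/2795 = 0.78926336·0.7234347 = 0.57098051.
SE(ȳ) = √(0.57098051) = 0.75563.

0.75563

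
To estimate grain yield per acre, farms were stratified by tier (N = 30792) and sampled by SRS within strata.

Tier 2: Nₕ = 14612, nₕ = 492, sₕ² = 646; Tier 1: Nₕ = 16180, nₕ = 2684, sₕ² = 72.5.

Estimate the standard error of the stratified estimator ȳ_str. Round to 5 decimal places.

Var(ȳ_str) = Σₕ Wₕ²(1 − fₕ)sₕ²/nₕ with Wₕ = Nₕ/N, N = 30792.
Tier 2: Wₕ = 0.47453884; term = 0.47453884²·(1 − 0.03367096)·646/492 = 0.28571693.
Tier 1: Wₕ = 0.52546116; term = 0.52546116²·(1 − 0.16588381)·72.5/2684 = 0.0062210442.
Sum = 0.29193797.
SE = √(0.29193797) = 0.54031.

0.54031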